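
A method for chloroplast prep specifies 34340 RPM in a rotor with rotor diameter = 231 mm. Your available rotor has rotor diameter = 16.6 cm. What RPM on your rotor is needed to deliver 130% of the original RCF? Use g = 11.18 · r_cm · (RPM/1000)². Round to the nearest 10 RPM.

46190 RPM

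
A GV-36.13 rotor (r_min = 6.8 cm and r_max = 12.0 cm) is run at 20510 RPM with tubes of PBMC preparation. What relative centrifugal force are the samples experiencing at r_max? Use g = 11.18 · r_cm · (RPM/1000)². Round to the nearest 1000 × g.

56000 g

Use r_max = 12.0 cm.
RCF = 11.18 × r × (N/1000)²
RCF = 11.18 × 12 × (20.51)² = 11.18 × 12 × 420.6601 ≈ 56,435.8 × g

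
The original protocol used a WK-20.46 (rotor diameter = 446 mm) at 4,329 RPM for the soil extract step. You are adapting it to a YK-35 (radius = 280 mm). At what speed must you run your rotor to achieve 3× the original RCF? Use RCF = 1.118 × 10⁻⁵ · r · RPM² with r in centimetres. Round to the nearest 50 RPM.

6700 RPM

Original rotor: r = 446 mm / 2 = 223 mm = 22.3 cm
RCF_original = 1.118 × 10⁻⁵ × 22.3 × (4329)² = 1.118 × 10⁻⁵ × 22.3 × 18,740,241 ≈ 4,672.2 × g
Target RCF = 3 × 4,672.2 ≈ 14,016.6 × g
Your rotor: r = 280 mm = 28.0 cm
14,016.6 = 1.118 × 10⁻⁵ × 28 × N²
N² = 14,016.6 / (31.304 × 10⁻⁵) = 44,775,748
N ≈ √44,775,748 ≈ 6,691.5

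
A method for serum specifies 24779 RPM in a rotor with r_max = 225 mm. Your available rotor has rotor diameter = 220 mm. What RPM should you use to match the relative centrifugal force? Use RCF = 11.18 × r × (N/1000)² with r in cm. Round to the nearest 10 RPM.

Original rotor: r = 225 mm = 22.5 cm
RCF_original = 11.18 × 22.5 × (24.779)² = 11.18 × 22.5 × 613.998841 ≈ 154,451.4 × g
Your rotor: r = 220 mm / 2 = 110 mm = 11 cm
154,451.4 = 11.18 × 11 × (N/1000)²
(N/1000)² = 154,451.4 / 122.98 = 1255.907
N = 1000 × √1255.907 ≈ 35,438.8

35440 RPM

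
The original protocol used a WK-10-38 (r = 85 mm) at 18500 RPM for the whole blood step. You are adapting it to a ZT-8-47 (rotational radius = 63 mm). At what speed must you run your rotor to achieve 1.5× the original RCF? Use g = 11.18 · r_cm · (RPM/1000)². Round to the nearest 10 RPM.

Original rotor: r = 85 mm = 8.5 cm
RCF = 11.18 × r × (N/1000)²
RCF_original = 11.18 × 8.5 × (18.5)² = 11.18 × 8.5 × 342.25 ≈ 32,524 × g
Target RCF = 1.5 × 32,524 ≈ 48,786 × g
Your rotor: r = 63 mm = 6.3 cm
48,786 = 11.18 × 6.3 × (N/1000)²
(N/1000)² = 48,786 / 70.434 = 692.6484
N = 1000 × √692.6484 ≈ 26,318.2

26320 RPM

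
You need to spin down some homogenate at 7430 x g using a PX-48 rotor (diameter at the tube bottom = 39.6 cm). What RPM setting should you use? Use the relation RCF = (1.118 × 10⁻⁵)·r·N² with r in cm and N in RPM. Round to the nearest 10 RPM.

5790 RPM

r = 39.6 / 2 = 19.8 cm
7,430 = 1.118 × 10⁻⁵ × 19.8 × N²
N² = 7,430 / (22.1364 × 10⁻⁵) = 33,564,627
N ≈ √33,564,627 ≈ 5,793.5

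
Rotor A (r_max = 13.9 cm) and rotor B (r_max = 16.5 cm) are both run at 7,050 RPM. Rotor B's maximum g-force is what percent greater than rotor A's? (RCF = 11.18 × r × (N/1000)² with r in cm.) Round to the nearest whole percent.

At equal RPM, RCF scales linearly with r: ratio = 16.5 / 13.9 = 1.1871.
So rotor B delivers 18.7% more g-force.

19%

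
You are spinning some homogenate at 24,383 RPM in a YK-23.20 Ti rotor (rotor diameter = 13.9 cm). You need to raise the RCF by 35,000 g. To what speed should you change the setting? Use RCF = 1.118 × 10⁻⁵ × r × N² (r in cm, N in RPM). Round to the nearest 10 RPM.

N₂ ≈ 32330 RPM

r = 13.9 / 2 = 6.95 cm
Current RCF = 1.118 × 10⁻⁵ × 6.95 × (24383)² = 1.118 × 10⁻⁵ × 6.95 × 594,530,689 ≈ 46,195.6 × g
Target RCF = 46,195.6 + 35,000 = 81,195.6 × g
N² = 81,195.6 / (7.7701 × 10⁻⁵) = 1,044,974,968
N ≈ √1,044,974,968 ≈ 32,326.1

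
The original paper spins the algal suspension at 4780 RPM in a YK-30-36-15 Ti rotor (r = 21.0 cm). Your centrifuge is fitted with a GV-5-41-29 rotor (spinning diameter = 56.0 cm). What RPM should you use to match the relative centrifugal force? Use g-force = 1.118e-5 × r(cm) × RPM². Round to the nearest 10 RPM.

RCF_original = 1.118 × 10⁻⁵ × 21 × (4780)² = 1.118 × 10⁻⁵ × 21 × 22,848,400 ≈ 5,364.3 × g
Your rotor: r = 56.0 / 2 = 28 cm
5,364.3 = 1.118 × 10⁻⁵ × 28 × N²
N² = 5,364.3 / (31.304 × 10⁻⁵) = 17,136,149
N ≈ √17,136,149 ≈ 4,139.6

4140 RPM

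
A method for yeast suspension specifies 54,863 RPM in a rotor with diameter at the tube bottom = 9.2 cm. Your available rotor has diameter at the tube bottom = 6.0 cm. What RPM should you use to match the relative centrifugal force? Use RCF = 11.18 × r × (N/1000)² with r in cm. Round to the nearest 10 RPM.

≈ 67940 RPM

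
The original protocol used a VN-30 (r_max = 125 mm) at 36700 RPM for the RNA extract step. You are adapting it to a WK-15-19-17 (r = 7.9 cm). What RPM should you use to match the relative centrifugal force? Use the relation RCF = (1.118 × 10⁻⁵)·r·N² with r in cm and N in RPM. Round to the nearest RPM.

Original rotor: r = 125 mm = 12.5 cm
RCF = 1.118 × 10⁻⁵ × r × N²
RCF_original = 1.118 × 10⁻⁵ × 12.5 × (36700)² = 1.118 × 10⁻⁵ × 12.5 × 1,346,890,000 ≈ 188,227.9 × g
188,227.9 = 1.118 × 10⁻⁵ × 7.9 × N²
N² = 188,227.9 / (8.8322 × 10⁻⁵) = 2,131,155,318
N ≈ √2,131,155,318 ≈ 46,164.4

46164 RPM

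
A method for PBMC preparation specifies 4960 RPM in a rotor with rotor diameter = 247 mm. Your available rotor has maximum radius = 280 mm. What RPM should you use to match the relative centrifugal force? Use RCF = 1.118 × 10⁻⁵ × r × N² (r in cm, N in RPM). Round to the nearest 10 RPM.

≈ 3290 RPM

Original rotor: r = 247 mm / 2 = 123.5 mm = 12.35 cm
RCF_original = 1.118 × 10⁻⁵ × 12.35 × (4960)² = 1.118 × 10⁻⁵ × 12.35 × 24,601,600 ≈ 3,396.8 × g
Your rotor: r = 280 mm = 28.0 cm
3,396.8 = 1.118 × 10⁻⁵ × 28 × N²
N² = 3,396.8 / (31.304 × 10⁻⁵) = 10,851,009
N ≈ √10,851,009 ≈ 3,294.1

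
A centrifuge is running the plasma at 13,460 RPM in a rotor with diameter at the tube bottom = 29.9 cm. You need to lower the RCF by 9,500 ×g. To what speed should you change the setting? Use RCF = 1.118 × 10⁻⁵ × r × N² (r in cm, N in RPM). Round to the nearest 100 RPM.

N₂ ≈ 11200 RPM

r = 29.9 / 2 = 14.95 cm
Current RCF = 1.118 × 10⁻⁵ × 14.95 × (13460)² = 1.118 × 10⁻⁵ × 14.95 × 181,171,600 ≈ 30,281.2 × g
Target RCF = 30,281.2 − 9,500 = 20,781.2 × g
N² = 20,781.2 / (16.7141 × 10⁻⁵) = 124,333,347
N ≈ √124,333,347 ≈ 11,150.5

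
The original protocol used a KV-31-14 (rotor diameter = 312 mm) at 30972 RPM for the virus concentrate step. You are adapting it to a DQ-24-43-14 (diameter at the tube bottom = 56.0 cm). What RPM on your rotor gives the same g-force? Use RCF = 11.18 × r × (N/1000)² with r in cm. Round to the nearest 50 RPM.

≈ 23100 RPM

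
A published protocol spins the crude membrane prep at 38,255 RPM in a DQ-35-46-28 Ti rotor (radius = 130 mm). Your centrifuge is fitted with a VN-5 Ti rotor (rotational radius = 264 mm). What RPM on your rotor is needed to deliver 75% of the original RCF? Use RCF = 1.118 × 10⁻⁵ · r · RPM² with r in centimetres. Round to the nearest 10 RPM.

≈ 23250 RPM

Original rotor: r = 130 mm = 13.0 cm
RCF = 1.118 × 10⁻⁵ × r × N²
RCF_original = 1.118 × 10⁻⁵ × 13 × (38255)² = 1.118 × 10⁻⁵ × 13 × 1,463,445,025 ≈ 212,697.1 × g
Target RCF = 0.75 × 212,697.1 ≈ 159,522.8 × g
Your rotor: r = 264 mm = 26.4 cm
159,522.8 = 1.118 × 10⁻⁵ × 26.4 × N²
N² = 159,522.8 / (29.5152 × 10⁻⁵) = 540,476,771
N ≈ √540,476,771 ≈ 23,248.2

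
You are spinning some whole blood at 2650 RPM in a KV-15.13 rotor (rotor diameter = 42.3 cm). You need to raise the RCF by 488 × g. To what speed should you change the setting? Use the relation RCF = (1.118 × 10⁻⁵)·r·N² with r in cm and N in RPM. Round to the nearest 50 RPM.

N₂ ≈ 3000 RPM

r = 42.3 / 2 = 21.15 cm
Current RCF = 1.118 × 10⁻⁵ × 21.15 × (2650)² = 1.118 × 10⁻⁵ × 21.15 × 7,022,500 ≈ 1,660.5 × g
Target RCF = 1,660.5 + 488 = 2,148.5 × g
N² = 2,148.5 / (23.6457 × 10⁻⁵) = 9,086,219
N ≈ √9,086,219 ≈ 3,014.3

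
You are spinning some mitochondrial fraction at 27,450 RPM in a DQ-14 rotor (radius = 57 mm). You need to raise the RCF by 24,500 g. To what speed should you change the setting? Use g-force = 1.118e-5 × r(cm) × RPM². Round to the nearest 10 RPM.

33730 RPM

r = 57 mm = 5.7 cm
Current RCF = 1.118 × 10⁻⁵ × 5.7 × (27450)² = 1.118 × 10⁻⁵ × 5.7 × 753,502,500 ≈ 48,017.7 × g
Target RCF = 48,017.7 + 24,500 = 72,517.7 × g
N² = 72,517.7 / (6.3726 × 10⁻⁵) = 1,137,960,958
N ≈ √1,137,960,958 ≈ 33,733.7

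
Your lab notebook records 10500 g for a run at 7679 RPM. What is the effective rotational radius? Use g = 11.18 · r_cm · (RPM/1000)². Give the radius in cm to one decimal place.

r ≈ 15.9 cm

10500 = 11.18 × r × (7.679)²
r = 10500 / (11.18 × 58.967041) = 10500 / 659.2515 ≈ 15.927 cm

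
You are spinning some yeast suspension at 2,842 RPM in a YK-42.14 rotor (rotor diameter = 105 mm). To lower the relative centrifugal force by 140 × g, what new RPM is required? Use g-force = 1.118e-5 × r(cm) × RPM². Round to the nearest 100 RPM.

N₂ ≈ 2400 RPM

r = 105 mm / 2 = 52.5 mm = 5.25 cm
Current RCF = 1.118 × 10⁻⁵ × 5.25 × (2842)² = 1.118 × 10⁻⁵ × 5.25 × 8,076,964 ≈ 474.1 × g
Target RCF = 474.1 − 140 = 334.1 × g
N² = 334.1 / (5.8695 × 10⁻⁵) = 5,692,137
N ≈ √5,692,137 ≈ 2,385.8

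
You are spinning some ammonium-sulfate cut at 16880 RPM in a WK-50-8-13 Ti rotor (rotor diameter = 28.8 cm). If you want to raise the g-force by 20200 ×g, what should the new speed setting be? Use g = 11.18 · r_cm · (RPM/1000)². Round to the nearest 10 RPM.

r = 28.8 / 2 = 14.4 cm
Current RCF = 11.18 × 14.4 × (16.88)² = 11.18 × 14.4 × 284.9344 ≈ 45,872.2 × g
Target RCF = 45,872.2 + 20,200 = 66,072.2 × g
(N/1000)² = 66,072.2 / 160.992 = 410.4067
N = 1000 × √410.4067 ≈ 20,258.5

≈ 20260 RPM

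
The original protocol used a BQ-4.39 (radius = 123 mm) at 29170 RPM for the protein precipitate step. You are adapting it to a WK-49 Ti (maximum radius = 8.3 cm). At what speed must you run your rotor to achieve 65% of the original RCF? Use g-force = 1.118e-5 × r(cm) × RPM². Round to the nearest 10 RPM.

Original rotor: r = 123 mm = 12.3 cm
RCF_original = 1.118 × 10⁻⁵ × 12.3 × (29170)² = 1.118 × 10⁻⁵ × 12.3 × 850,888,900 ≈ 117,009.1 × g
Target RCF = 0.65 × 117,009.1 ≈ 76,055.9 × g
76,055.9 = 1.118 × 10⁻⁵ × 8.3 × N²
N² = 76,055.9 / (9.2794 × 10⁻⁵) = 819,620,881
N ≈ √819,620,881 ≈ 28,629.0

≈ 28630 RPM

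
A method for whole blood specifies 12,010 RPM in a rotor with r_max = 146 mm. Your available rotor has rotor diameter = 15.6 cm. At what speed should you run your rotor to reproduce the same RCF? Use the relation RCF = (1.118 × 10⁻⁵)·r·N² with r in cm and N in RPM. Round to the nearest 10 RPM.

≈ 16430 RPM

Original rotor: r = 146 mm = 14.6 cm
RCF_original = 1.118 × 10⁻⁵ × 14.6 × (12010)² = 1.118 × 10⁻⁵ × 14.6 × 144,240,100 ≈ 23,544 × g
Your rotor: r = 15.6 / 2 = 7.8 cm
23,544 = 1.118 × 10⁻⁵ × 7.8 × N²
N² = 23,544 / (8.7204 × 10⁻⁵) = 269,987,615
N ≈ √269,987,615 ≈ 16,431.3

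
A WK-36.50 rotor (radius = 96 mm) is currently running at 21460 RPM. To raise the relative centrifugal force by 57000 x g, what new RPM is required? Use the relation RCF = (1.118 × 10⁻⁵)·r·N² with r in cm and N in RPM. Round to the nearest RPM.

r = 96 mm = 9.6 cm
Current RCF = 1.118 × 10⁻⁵ × 9.6 × (21460)² = 1.118 × 10⁻⁵ × 9.6 × 460,531,600 ≈ 49,427.9 × g
Target RCF = 49,427.9 + 57,000 = 106,427.9 × g
N² = 106,427.9 / (10.7328 × 10⁻⁵) = 991,613,558
N ≈ √991,613,558 ≈ 31,489.9

≈ 31490 RPM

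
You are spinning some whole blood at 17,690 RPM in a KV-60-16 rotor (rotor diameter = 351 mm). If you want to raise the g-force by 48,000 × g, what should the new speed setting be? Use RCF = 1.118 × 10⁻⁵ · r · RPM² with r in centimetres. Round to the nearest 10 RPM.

N₂ ≈ 23610 RPM

r = 351 mm / 2 = 175.5 mm = 17.55 cm
Current RCF = 1.118 × 10⁻⁵ × 17.55 × (17690)² = 1.118 × 10⁻⁵ × 17.55 × 312,936,100 ≈ 61,400.9 × g
Target RCF = 61,400.9 + 48,000 = 109,400.9 × g
N² = 109,400.9 / (19.6209 × 10⁻⁵) = 557,573,302
N ≈ √557,573,302 ≈ 23,613.0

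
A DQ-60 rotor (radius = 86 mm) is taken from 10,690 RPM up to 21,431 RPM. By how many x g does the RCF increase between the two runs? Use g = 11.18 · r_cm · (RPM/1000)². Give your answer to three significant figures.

≈ 33200 x g

r = 86 mm = 8.6 cm
RCF₁ = 11.18 × 8.6 × (10.69)² = 11.18 × 8.6 × 114.2761 ≈ 10,987.4 × g
RCF₂ = 11.18 × 8.6 × (21.431)² = 11.18 × 8.6 × 459.287761 ≈ 44,159.6 × g
Increase = 44,159.6 − 10,987.4 = 33,172.2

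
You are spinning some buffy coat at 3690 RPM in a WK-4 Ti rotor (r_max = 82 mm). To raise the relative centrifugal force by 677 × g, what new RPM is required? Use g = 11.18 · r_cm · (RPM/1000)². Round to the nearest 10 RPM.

≈ 4580 RPM

r = 82 mm = 8.2 cm
Current RCF = 11.18 × 8.2 × (3.69)² = 11.18 × 8.2 × 13.6161 ≈ 1,248.3 × g
Target RCF = 1,248.3 + 677 = 1,925.3 × g
(N/1000)² = 1,925.3 / 91.676 = 21.00113
N = 1000 × √21.00113 ≈ 4,582.7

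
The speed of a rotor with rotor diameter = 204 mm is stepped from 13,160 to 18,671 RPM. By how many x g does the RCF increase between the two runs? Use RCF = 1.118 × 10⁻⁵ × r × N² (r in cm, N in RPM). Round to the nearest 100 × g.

20000 x g

r = 204 mm / 2 = 102 mm = 10.2 cm
RCF₁ = 1.118 × 10⁻⁵ × 10.2 × (13160)² = 1.118 × 10⁻⁵ × 10.2 × 173,185,600 ≈ 19,749.4 × g
RCF₂ = 1.118 × 10⁻⁵ × 10.2 × (18671)² = 1.118 × 10⁻⁵ × 10.2 × 348,606,241 ≈ 39,753.7 × g
Increase = 39,753.7 − 19,749.4 = 20,004.3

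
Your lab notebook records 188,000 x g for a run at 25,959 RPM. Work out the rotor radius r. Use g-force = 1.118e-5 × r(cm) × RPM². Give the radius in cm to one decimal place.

r ≈ 25.0 cm

RCF = 1.118 × 10⁻⁵ × r × N²
188000 = 1.118 × 10⁻⁵ × r × (25959)²
r = 188000 / (1.118 × 10⁻⁵ × 673,869,681) = 188000 / 7533.863 ≈ 24.954 cm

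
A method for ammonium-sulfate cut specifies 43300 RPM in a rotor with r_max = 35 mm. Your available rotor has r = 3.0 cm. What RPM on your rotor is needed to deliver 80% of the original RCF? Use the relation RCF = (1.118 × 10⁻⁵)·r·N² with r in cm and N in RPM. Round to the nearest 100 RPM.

Original rotor: r = 35 mm = 3.5 cm
RCF_original = 1.118 × 10⁻⁵ × 3.5 × (43300)² = 1.118 × 10⁻⁵ × 3.5 × 1,874,890,000 ≈ 73,364.4 × g
Target RCF = 0.8 × 73,364.4 ≈ 58,691.5 × g
58,691.5 = 1.118 × 10⁻⁵ × 3 × N²
N² = 58,691.5 / (3.354 × 10⁻⁵) = 1,749,895,647
N ≈ √1,749,895,647 ≈ 41,831.8

≈ 41800 RPM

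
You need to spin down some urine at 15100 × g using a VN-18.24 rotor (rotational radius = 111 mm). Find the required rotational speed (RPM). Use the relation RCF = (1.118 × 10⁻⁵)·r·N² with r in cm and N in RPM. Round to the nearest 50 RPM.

N ≈ 11050 RPM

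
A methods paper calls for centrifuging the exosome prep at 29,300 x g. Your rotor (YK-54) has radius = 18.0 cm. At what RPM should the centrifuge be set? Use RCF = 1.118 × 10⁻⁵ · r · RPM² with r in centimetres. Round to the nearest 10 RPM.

N ≈ 12070 RPM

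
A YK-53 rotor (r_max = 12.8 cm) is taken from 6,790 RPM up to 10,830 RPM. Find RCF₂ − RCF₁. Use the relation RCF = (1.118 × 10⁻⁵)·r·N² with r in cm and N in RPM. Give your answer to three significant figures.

RCF₁ = 1.118 × 10⁻⁵ × 12.8 × (6790)² = 1.118 × 10⁻⁵ × 12.8 × 46,104,100 ≈ 6,597.7 × g
RCF₂ = 1.118 × 10⁻⁵ × 12.8 × (10830)² = 1.118 × 10⁻⁵ × 12.8 × 117,288,900 ≈ 16,784.5 × g
Increase = 16,784.5 − 6,597.7 = 10,186.8

≈ 10200 ×g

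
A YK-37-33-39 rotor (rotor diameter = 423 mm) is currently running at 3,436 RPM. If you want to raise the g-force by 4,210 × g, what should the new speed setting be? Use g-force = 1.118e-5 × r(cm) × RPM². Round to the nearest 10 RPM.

≈ 5440 RPM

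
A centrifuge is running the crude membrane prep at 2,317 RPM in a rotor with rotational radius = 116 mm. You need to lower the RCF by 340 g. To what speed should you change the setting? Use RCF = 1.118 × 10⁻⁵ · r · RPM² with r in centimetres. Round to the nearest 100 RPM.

1700 RPM

r = 116 mm = 11.6 cm
Current RCF = 1.118 × 10⁻⁵ × 11.6 × (2317)² = 1.118 × 10⁻⁵ × 11.6 × 5,368,489 ≈ 696.2 × g
Target RCF = 696.2 − 340 = 356.2 × g
N² = 356.2 / (12.9688 × 10⁻⁵) = 2,746,592
N ≈ √2,746,592 ≈ 1,657.3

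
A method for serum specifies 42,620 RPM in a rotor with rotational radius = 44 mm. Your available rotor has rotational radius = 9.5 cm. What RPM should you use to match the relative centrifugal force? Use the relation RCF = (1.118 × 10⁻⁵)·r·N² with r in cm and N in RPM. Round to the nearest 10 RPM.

Original rotor: r = 44 mm = 4.4 cm
RCF = 1.118 × 10⁻⁵ × r × N²
RCF_original = 1.118 × 10⁻⁵ × 4.4 × (42620)² = 1.118 × 10⁻⁵ × 4.4 × 1,816,464,400 ≈ 89,355.5 × g
89,355.5 = 1.118 × 10⁻⁵ × 9.5 × N²
N² = 89,355.5 / (10.621 × 10⁻⁵) = 841,309,670
N ≈ √841,309,670 ≈ 29,005.3

≈ 29010 RPM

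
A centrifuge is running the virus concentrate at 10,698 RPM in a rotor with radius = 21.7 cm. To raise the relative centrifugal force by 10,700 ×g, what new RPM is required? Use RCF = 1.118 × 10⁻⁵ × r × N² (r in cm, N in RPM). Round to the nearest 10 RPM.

Current RCF = 1.118 × 10⁻⁵ × 21.7 × (10698)² = 1.118 × 10⁻⁵ × 21.7 × 114,447,204 ≈ 27,765.6 × g
Target RCF = 27,765.6 + 10,700 = 38,465.6 × g
N² = 38,465.6 / (24.2606 × 10⁻⁵) = 158,551,726
N ≈ √158,551,726 ≈ 12,591.7

12590 RPM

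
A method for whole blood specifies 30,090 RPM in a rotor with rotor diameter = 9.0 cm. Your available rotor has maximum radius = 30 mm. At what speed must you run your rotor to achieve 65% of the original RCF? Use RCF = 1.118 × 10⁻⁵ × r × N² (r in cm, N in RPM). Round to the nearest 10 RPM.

≈ 29710 RPM

Original rotor: r = 9.0 / 2 = 4.5 cm
RCF_original = 1.118 × 10⁻⁵ × 4.5 × (30090)² = 1.118 × 10⁻⁵ × 4.5 × 905,408,100 ≈ 45,551.1 × g
Target RCF = 0.65 × 45,551.1 ≈ 29,608.2 × g
Your rotor: r = 30 mm = 3.0 cm
29,608.2 = 1.118 × 10⁻⁵ × 3 × N²
N² = 29,608.2 / (3.354 × 10⁻⁵) = 882,772,809
N ≈ √882,772,809 ≈ 29,711.5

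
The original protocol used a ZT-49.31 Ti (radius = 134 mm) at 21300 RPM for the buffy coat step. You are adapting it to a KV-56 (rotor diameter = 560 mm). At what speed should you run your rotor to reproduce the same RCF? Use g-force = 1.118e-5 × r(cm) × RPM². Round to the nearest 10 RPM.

≈ 14740 RPM

Original rotor: r = 134 mm = 13.4 cm
RCF_original = 1.118 × 10⁻⁵ × 13.4 × (21300)² = 1.118 × 10⁻⁵ × 13.4 × 453,690,000 ≈ 67,968.2 × g
Your rotor: r = 560 mm / 2 = 280 mm = 28 cm
67,968.2 = 1.118 × 10⁻⁵ × 28 × N²
N² = 67,968.2 / (31.304 × 10⁻⁵) = 217,123,051
N ≈ √217,123,051 ≈ 14,735.1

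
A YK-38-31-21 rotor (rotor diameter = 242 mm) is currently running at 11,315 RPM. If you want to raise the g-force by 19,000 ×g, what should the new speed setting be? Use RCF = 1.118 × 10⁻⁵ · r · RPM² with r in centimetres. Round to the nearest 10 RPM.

N₂ ≈ 16390 RPM

r = 242 mm / 2 = 121 mm = 12.1 cm
Current RCF = 1.118 × 10⁻⁵ × 12.1 × (11315)² = 1.118 × 10⁻⁵ × 12.1 × 128,029,225 ≈ 17,319.5 × g
Target RCF = 17,319.5 + 19,000 = 36,319.5 × g
N² = 36,319.5 / (13.5278 × 10⁻⁵) = 268,480,462
N ≈ √268,480,462 ≈ 16,385.4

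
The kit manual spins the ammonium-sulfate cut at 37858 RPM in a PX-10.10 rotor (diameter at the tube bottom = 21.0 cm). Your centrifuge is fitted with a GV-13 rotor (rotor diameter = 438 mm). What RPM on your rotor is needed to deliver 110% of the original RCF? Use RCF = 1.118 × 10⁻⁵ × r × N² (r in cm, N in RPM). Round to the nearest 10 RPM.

Original rotor: r = 21.0 / 2 = 10.5 cm
RCF = 1.118 × 10⁻⁵ × r × N²
RCF_original = 1.118 × 10⁻⁵ × 10.5 × (37858)² = 1.118 × 10⁻⁵ × 10.5 × 1,433,228,164 ≈ 168,246.7 × g
Target RCF = 1.1 × 168,246.7 ≈ 185,071.4 × g
Your rotor: r = 438 mm / 2 = 219 mm = 21.9 cm
185,071.4 = 1.118 × 10⁻⁵ × 21.9 × N²
N² = 185,071.4 / (24.4842 × 10⁻⁵) = 755,880,935
N ≈ √755,880,935 ≈ 27,493.3

≈ 27490 RPM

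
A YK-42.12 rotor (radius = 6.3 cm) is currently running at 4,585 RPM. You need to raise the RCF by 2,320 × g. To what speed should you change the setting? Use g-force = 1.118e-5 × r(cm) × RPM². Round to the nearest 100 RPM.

N₂ ≈ 7300 RPM

Current RCF = 1.118 × 10⁻⁵ × 6.3 × (4585)² = 1.118 × 10⁻⁵ × 6.3 × 21,022,225 ≈ 1,480.7 × g
Target RCF = 1,480.7 + 2,320 = 3,800.7 × g
N² = 3,800.7 / (7.0434 × 10⁻⁵) = 53,961,155
N ≈ √53,961,155 ≈ 7,345.8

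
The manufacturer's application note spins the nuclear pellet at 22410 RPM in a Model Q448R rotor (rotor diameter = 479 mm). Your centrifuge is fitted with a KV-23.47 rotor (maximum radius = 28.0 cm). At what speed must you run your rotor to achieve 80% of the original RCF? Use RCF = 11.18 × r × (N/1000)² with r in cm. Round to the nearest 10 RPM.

≈ 18540 RPM

Original rotor: r = 479 mm / 2 = 239.5 mm = 23.95 cm
RCF_original = 11.18 × 23.95 × (22.41)² = 11.18 × 23.95 × 502.2081 ≈ 134,471.7 × g
Target RCF = 0.8 × 134,471.7 ≈ 107,577.4 × g
107,577.4 = 11.18 × 28 × (N/1000)²
(N/1000)² = 107,577.4 / 313.04 = 343.6538
N = 1000 × √343.6538 ≈ 18,537.9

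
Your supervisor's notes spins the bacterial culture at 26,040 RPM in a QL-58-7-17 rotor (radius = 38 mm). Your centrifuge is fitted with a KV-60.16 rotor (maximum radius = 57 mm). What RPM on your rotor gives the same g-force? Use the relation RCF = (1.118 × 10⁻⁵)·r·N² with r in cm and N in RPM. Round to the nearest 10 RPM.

Original rotor: r = 38 mm = 3.8 cm
RCF = 1.118 × 10⁻⁵ × r × N²
RCF_original = 1.118 × 10⁻⁵ × 3.8 × (26040)² = 1.118 × 10⁻⁵ × 3.8 × 678,081,600 ≈ 28,807.6 × g
Your rotor: r = 57 mm = 5.7 cm
28,807.6 = 1.118 × 10⁻⁵ × 5.7 × N²
N² = 28,807.6 / (6.3726 × 10⁻⁵) = 452,054,107
N ≈ √452,054,107 ≈ 21,261.6

21260 RPM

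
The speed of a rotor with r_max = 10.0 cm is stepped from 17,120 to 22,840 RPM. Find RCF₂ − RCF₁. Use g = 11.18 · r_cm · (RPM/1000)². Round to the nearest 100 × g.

≈ 25600 × g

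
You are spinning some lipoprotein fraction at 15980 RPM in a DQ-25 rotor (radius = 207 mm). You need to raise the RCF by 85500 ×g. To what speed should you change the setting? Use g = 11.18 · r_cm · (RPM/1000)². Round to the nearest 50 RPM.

r = 207 mm = 20.7 cm
Current RCF = 11.18 × 20.7 × (15.98)² = 11.18 × 20.7 × 255.3604 ≈ 59,097 × g
Target RCF = 59,097 + 85,500 = 144,597 × g
(N/1000)² = 144,597 / 231.426 = 624.8088
N = 1000 × √624.8088 ≈ 24,996.2

≈ 25000 RPM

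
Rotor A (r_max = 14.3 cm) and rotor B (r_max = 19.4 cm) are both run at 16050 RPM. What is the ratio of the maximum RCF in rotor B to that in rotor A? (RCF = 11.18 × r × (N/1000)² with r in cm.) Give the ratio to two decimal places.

At fixed N, RCF ∝ r, so RCF_B/RCF_A = r_B/r_A = 19.4 / 14.3 = 1.3566.

1.36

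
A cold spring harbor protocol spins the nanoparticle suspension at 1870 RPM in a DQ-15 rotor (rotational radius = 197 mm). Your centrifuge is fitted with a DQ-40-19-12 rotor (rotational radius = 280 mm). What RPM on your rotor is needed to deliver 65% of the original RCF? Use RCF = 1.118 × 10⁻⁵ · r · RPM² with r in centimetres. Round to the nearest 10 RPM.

Original rotor: r = 197 mm = 19.7 cm
RCF = 1.118 × 10⁻⁵ × r × N²
RCF_original = 1.118 × 10⁻⁵ × 19.7 × (1870)² = 1.118 × 10⁻⁵ × 19.7 × 3,496,900 ≈ 770.2 × g
Target RCF = 0.65 × 770.2 ≈ 500.6 × g
Your rotor: r = 280 mm = 28.0 cm
500.6 = 1.118 × 10⁻⁵ × 28 × N²
N² = 500.6 / (31.304 × 10⁻⁵) = 1,599,157
N ≈ √1,599,157 ≈ 1,264.6

≈ 1260 RPM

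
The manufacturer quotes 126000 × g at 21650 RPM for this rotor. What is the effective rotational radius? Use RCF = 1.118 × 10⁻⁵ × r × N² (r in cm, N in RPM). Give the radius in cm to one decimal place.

126000 = 1.118 × 10⁻⁵ × r × (21650)²
r = 126000 / (1.118 × 10⁻⁵ × 468,722,500) = 126000 / 5240.318 ≈ 24.044 cm

r ≈ 24.0 cm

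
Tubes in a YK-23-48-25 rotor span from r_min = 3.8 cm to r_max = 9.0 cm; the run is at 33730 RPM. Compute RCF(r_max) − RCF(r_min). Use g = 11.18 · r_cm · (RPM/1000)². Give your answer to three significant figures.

ΔRCF ≈ 66100 × g

ΔRCF = 11.18 × (r_max − r_min) × (N/1000)² = 11.18 × 5.2 × 1,137.7129 ≈ 66,142.1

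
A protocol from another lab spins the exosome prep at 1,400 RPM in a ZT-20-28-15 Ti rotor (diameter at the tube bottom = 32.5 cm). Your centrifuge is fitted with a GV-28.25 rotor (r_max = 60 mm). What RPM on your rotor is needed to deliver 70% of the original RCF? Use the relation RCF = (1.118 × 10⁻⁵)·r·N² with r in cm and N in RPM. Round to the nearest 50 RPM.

1950 RPM

Original rotor: r = 32.5 / 2 = 16.25 cm
RCF_original = 1.118 × 10⁻⁵ × 16.25 × (1400)² = 1.118 × 10⁻⁵ × 16.25 × 1,960,000 ≈ 356.1 × g
Target RCF = 0.7 × 356.1 ≈ 249.3 × g
Your rotor: r = 60 mm = 6.0 cm
249.3 = 1.118 × 10⁻⁵ × 6 × N²
N² = 249.3 / (6.708 × 10⁻⁵) = 3,716,458
N ≈ √3,716,458 ≈ 1,927.8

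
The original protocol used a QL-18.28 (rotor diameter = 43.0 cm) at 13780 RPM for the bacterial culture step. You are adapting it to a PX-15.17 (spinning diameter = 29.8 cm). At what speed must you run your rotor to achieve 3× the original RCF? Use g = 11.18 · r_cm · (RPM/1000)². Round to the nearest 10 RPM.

28670 RPM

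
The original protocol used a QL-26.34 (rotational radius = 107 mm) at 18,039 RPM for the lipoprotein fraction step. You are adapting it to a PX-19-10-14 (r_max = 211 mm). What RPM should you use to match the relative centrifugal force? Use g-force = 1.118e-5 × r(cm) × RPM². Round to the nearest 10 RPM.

≈ 12850 RPM

Original rotor: r = 107 mm = 10.7 cm
RCF_original = 1.118 × 10⁻⁵ × 10.7 × (18039)² = 1.118 × 10⁻⁵ × 10.7 × 325,405,521 ≈ 38,927 × g
Your rotor: r = 211 mm = 21.1 cm
38,927 = 1.118 × 10⁻⁵ × 21.1 × N²
N² = 38,927 / (23.5898 × 10⁻⁵) = 165,016,236
N ≈ √165,016,236 ≈ 12,845.9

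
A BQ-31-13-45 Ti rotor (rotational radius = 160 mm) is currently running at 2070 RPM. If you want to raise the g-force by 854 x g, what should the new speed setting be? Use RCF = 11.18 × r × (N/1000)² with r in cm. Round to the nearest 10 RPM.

r = 160 mm = 16.0 cm
Current RCF = 11.18 × 16 × (2.07)² = 11.18 × 16 × 4.2849 ≈ 766.5 × g
Target RCF = 766.5 + 854 = 1,620.5 × g
(N/1000)² = 1,620.5 / 178.88 = 9.059146
N = 1000 × √9.059146 ≈ 3,009.8

3010 RPM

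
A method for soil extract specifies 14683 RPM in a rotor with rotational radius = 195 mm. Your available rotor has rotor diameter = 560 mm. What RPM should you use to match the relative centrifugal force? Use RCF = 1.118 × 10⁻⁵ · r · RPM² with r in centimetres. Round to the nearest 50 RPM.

≈ 12250 RPM

Original rotor: r = 195 mm = 19.5 cm
RCF_original = 1.118 × 10⁻⁵ × 19.5 × (14683)² = 1.118 × 10⁻⁵ × 19.5 × 215,590,489 ≈ 47,000.9 × g
Your rotor: r = 560 mm / 2 = 280 mm = 28 cm
47,000.9 = 1.118 × 10⁻⁵ × 28 × N²
N² = 47,000.9 / (31.304 × 10⁻⁵) = 150,143,432
N ≈ √150,143,432 ≈ 12,253.3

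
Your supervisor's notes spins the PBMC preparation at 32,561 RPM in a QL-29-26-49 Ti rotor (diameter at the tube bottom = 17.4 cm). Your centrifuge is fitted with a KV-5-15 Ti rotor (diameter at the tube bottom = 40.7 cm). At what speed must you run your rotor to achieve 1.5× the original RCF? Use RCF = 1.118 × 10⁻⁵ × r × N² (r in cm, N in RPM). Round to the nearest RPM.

≈ 26075 RPM

Original rotor: r = 17.4 / 2 = 8.7 cm
RCF_original = 1.118 × 10⁻⁵ × 8.7 × (32561)² = 1.118 × 10⁻⁵ × 8.7 × 1,060,218,721 ≈ 103,123.2 × g
Target RCF = 1.5 × 103,123.2 ≈ 154,684.8 × g
Your rotor: r = 40.7 / 2 = 20.35 cm
154,684.8 = 1.118 × 10⁻⁵ × 20.35 × N²
N² = 154,684.8 / (22.7513 × 10⁻⁵) = 679,894,336
N ≈ √679,894,336 ≈ 26,074.8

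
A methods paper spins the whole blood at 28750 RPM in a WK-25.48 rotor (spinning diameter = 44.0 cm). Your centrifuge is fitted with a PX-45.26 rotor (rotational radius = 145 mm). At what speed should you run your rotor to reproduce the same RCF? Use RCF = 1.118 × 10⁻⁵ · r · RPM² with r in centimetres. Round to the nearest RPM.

Original rotor: r = 44.0 / 2 = 22 cm
RCF_original = 1.118 × 10⁻⁵ × 22 × (28750)² = 1.118 × 10⁻⁵ × 22 × 826,562,500 ≈ 203,301.3 × g
Your rotor: r = 145 mm = 14.5 cm
203,301.3 = 1.118 × 10⁻⁵ × 14.5 × N²
N² = 203,301.3 / (16.211 × 10⁻⁵) = 1,254,094,750
N ≈ √1,254,094,750 ≈ 35,413.2

35413 RPM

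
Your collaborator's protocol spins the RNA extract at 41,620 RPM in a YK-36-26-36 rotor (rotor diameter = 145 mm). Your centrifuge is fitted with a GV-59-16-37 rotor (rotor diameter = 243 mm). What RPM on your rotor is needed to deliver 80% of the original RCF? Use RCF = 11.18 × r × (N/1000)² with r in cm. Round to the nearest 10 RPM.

≈ 28760 RPM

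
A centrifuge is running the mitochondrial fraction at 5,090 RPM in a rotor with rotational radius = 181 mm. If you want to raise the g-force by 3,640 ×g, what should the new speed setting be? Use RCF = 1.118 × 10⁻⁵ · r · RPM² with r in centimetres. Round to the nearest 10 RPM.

r = 181 mm = 18.1 cm
Current RCF = 1.118 × 10⁻⁵ × 18.1 × (5090)² = 1.118 × 10⁻⁵ × 18.1 × 25,908,100 ≈ 5,242.7 × g
Target RCF = 5,242.7 + 3,640 = 8,882.7 × g
N² = 8,882.7 / (20.2358 × 10⁻⁵) = 43,895,967
N ≈ √43,895,967 ≈ 6,625.4

≈ 6630 RPM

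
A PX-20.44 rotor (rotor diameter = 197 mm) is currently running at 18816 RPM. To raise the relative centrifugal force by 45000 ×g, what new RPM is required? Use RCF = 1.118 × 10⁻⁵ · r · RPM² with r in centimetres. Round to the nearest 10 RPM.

r = 197 mm / 2 = 98.5 mm = 9.85 cm
Current RCF = 1.118 × 10⁻⁵ × 9.85 × (18816)² = 1.118 × 10⁻⁵ × 9.85 × 354,041,856 ≈ 38,988.2 × g
Target RCF = 38,988.2 + 45,000 = 83,988.2 × g
N² = 83,988.2 / (11.0123 × 10⁻⁵) = 762,676,280
N ≈ √762,676,280 ≈ 27,616.6

27620 RPM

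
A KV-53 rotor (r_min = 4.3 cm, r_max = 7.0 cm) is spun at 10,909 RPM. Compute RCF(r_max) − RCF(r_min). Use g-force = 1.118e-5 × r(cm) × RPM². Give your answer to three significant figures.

ΔRCF ≈ 3590 g

RCF_max = 1.118 × 10⁻⁵ × 7 × (10909)² = 1.118 × 10⁻⁵ × 7 × 119,006,281 ≈ 9,313.4 × g
RCF_min = 1.118 × 10⁻⁵ × 4.3 × (10909)² = 1.118 × 10⁻⁵ × 4.3 × 119,006,281 ≈ 5,721.1 × g
ΔRCF = 9,313.4 − 5,721.1 = 3,592.3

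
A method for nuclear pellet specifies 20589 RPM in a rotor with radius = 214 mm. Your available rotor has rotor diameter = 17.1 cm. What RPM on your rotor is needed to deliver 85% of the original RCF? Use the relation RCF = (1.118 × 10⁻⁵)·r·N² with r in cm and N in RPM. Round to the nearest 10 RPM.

Original rotor: r = 214 mm = 21.4 cm
RCF_original = 1.118 × 10⁻⁵ × 21.4 × (20589)² = 1.118 × 10⁻⁵ × 21.4 × 423,906,921 ≈ 101,420.6 × g
Target RCF = 0.85 × 101,420.6 ≈ 86,207.5 × g
Your rotor: r = 17.1 / 2 = 8.55 cm
86,207.5 = 1.118 × 10⁻⁵ × 8.55 × N²
N² = 86,207.5 / (9.5589 × 10⁻⁵) = 901,855,862
N ≈ √901,855,862 ≈ 30,030.9

≈ 30030 RPM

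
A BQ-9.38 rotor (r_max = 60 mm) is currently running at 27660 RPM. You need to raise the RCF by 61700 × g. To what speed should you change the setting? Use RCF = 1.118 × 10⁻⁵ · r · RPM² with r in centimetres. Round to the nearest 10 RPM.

r = 60 mm = 6.0 cm
Current RCF = 1.118 × 10⁻⁵ × 6 × (27660)² = 1.118 × 10⁻⁵ × 6 × 765,075,600 ≈ 51,321.3 × g
Target RCF = 51,321.3 + 61,700 = 113,021.3 × g
N² = 113,021.3 / (6.708 × 10⁻⁵) = 1,684,873,286
N ≈ √1,684,873,286 ≈ 41,047.2

N₂ ≈ 41050 RPM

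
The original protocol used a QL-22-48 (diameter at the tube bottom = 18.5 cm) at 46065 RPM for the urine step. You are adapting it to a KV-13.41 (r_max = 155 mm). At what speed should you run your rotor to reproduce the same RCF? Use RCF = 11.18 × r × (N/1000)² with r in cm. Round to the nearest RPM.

Original rotor: r = 18.5 / 2 = 9.25 cm
RCF = 11.18 × r × (N/1000)²
RCF_original = 11.18 × 9.25 × (46.065)² = 11.18 × 9.25 × 2,121.984225 ≈ 219,445 × g
Your rotor: r = 155 mm = 15.5 cm
219,445 = 11.18 × 15.5 × (N/1000)²
(N/1000)² = 219,445 / 173.29 = 1266.345
N = 1000 × √1266.345 ≈ 35,585.7

≈ 35586 RPM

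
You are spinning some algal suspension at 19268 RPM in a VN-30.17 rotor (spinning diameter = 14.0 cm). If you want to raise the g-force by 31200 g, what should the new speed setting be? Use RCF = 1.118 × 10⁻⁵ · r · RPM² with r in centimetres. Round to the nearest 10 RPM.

r = 14.0 / 2 = 7 cm
Current RCF = 1.118 × 10⁻⁵ × 7 × (19268)² = 1.118 × 10⁻⁵ × 7 × 371,255,824 ≈ 29,054.5 × g
Target RCF = 29,054.5 + 31,200 = 60,254.5 × g
N² = 60,254.5 / (7.826 × 10⁻⁵) = 769,927,166
N ≈ √769,927,166 ≈ 27,747.6

≈ 27750 RPM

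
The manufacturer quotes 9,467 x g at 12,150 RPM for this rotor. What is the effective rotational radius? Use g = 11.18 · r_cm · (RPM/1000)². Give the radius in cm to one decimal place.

9467 = 11.18 × r × (12.15)²
r = 9467 / (11.18 × 147.6225) = 9467 / 1650.42 ≈ 5.736 cm

5.7 cm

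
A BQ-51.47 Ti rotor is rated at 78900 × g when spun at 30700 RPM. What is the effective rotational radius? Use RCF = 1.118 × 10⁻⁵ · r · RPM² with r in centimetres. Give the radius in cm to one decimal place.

≈ 7.5 cm

78900 = 1.118 × 10⁻⁵ × r × (30700)²
r = 78900 / (1.118 × 10⁻⁵ × 942,490,000) = 78900 / 10537.04 ≈ 7.488 cm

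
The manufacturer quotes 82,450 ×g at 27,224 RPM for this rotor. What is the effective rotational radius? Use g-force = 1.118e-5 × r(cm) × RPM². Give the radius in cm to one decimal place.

RCF = 1.118 × 10⁻⁵ × r × N²
82450 = 1.118 × 10⁻⁵ × r × (27224)²
r = 82450 / (1.118 × 10⁻⁵ × 741,146,176) = 82450 / 8286.014 ≈ 9.951 cm

≈ 10.0 cm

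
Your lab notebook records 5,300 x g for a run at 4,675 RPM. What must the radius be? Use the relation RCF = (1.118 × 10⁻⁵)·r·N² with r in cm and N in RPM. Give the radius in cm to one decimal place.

5300 = 1.118 × 10⁻⁵ × r × (4675)²
r = 5300 / (1.118 × 10⁻⁵ × 21,855,625) = 5300 / 244.3459 ≈ 21.691 cm

21.7 cm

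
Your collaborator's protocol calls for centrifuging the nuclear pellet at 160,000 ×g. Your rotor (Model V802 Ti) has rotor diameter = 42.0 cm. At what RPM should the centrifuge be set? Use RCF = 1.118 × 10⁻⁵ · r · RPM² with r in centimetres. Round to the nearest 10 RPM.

N ≈ 26110 RPM

r = 42.0 / 2 = 21 cm
160,000 = 1.118 × 10⁻⁵ × 21 × N²
N² = 160,000 / (23.478 × 10⁻⁵) = 681,489,054
N ≈ √681,489,054 ≈ 26,105.3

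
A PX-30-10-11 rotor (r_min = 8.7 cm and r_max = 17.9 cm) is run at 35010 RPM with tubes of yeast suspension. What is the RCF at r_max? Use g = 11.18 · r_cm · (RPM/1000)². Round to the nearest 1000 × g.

Use r_max = 17.9 cm.
RCF = 11.18 × r × (N/1000)²
RCF = 11.18 × 17.9 × (35.01)² = 11.18 × 17.9 × 1,225.7001 ≈ 245,289.6 × g

≈ 245000 g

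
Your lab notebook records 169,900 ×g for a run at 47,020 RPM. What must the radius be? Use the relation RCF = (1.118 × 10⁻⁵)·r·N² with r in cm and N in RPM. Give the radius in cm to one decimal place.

r ≈ 6.9 cm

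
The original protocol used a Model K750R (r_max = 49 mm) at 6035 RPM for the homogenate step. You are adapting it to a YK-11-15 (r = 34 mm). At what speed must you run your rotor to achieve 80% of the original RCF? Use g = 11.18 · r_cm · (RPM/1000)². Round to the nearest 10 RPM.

≈ 6480 RPM

Original rotor: r = 49 mm = 4.9 cm
RCF_original = 11.18 × 4.9 × (6.035)² = 11.18 × 4.9 × 36.421225 ≈ 1,995.2 × g
Target RCF = 0.8 × 1,995.2 ≈ 1,596.2 × g
Your rotor: r = 34 mm = 3.4 cm
1,596.2 = 11.18 × 3.4 × (N/1000)²
(N/1000)² = 1,596.2 / 38.012 = 41.992
N = 1000 × √41.992 ≈ 6,480.1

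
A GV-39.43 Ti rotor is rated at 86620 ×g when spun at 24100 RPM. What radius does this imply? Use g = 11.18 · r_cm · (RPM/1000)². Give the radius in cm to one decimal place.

≈ 13.3 cm

86620 = 11.18 × r × (24.1)²
r = 86620 / (11.18 × 580.81) = 86620 / 6493.456 ≈ 13.340 cm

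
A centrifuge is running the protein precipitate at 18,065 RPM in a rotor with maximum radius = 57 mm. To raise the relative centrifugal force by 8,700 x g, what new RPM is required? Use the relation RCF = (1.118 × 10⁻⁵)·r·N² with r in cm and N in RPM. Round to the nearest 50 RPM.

21500 RPM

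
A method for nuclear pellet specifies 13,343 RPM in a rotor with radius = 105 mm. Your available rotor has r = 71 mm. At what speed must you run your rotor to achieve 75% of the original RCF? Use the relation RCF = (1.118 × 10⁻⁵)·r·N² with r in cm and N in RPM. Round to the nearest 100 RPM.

Original rotor: r = 105 mm = 10.5 cm
RCF = 1.118 × 10⁻⁵ × r × N²
RCF_original = 1.118 × 10⁻⁵ × 10.5 × (13343)² = 1.118 × 10⁻⁵ × 10.5 × 178,035,649 ≈ 20,899.6 × g
Target RCF = 0.75 × 20,899.6 ≈ 15,674.7 × g
Your rotor: r = 71 mm = 7.1 cm
15,674.7 = 1.118 × 10⁻⁵ × 7.1 × N²
N² = 15,674.7 / (7.9378 × 10⁻⁵) = 197,469,072
N ≈ √197,469,072 ≈ 14,052.4

14100 RPM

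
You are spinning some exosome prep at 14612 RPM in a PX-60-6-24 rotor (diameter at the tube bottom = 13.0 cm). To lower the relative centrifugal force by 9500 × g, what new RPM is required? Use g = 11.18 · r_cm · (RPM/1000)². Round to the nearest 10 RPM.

r = 13.0 / 2 = 6.5 cm
Current RCF = 11.18 × 6.5 × (14.612)² = 11.18 × 6.5 × 213.510544 ≈ 15,515.8 × g
Target RCF = 15,515.8 − 9,500 = 6,015.8 × g
(N/1000)² = 6,015.8 / 72.67 = 82.78244
N = 1000 × √82.78244 ≈ 9,098.5

≈ 9100 RPM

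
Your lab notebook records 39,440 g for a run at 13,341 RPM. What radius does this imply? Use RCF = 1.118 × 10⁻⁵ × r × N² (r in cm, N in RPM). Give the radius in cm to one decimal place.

19.8 cm

39440 = 1.118 × 10⁻⁵ × r × (13341)²
r = 39440 / (1.118 × 10⁻⁵ × 177,982,281) = 39440 / 1989.842 ≈ 19.821 cm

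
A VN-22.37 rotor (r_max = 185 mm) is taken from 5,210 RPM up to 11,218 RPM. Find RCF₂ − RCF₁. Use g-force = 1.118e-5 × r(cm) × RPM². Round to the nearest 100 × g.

≈ 20400 × g

r = 185 mm = 18.5 cm
RCF₁ = 1.118 × 10⁻⁵ × 18.5 × (5210)² = 1.118 × 10⁻⁵ × 18.5 × 27,144,100 ≈ 5,614.2 × g
RCF₂ = 1.118 × 10⁻⁵ × 18.5 × (11218)² = 1.118 × 10⁻⁵ × 18.5 × 125,843,524 ≈ 26,028.2 × g
Increase = 26,028.2 − 5,614.2 = 20,414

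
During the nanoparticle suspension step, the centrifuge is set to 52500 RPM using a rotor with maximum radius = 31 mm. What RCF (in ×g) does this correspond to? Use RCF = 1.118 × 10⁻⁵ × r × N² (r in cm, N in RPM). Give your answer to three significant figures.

95500 ×g

r = 31 mm = 3.1 cm
RCF = 1.118 × 10⁻⁵ × 3.1 × (52500)² = 1.118 × 10⁻⁵ × 3.1 × 2,756,250,000 ≈ 95,526.1 × g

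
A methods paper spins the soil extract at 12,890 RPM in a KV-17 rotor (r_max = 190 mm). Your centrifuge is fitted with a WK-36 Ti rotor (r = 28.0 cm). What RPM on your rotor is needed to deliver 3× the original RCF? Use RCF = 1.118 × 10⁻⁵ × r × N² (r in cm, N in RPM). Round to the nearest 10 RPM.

18390 RPM

Original rotor: r = 190 mm = 19.0 cm
RCF_original = 1.118 × 10⁻⁵ × 19 × (12890)² = 1.118 × 10⁻⁵ × 19 × 166,152,100 ≈ 35,294 × g
Target RCF = 3 × 35,294 ≈ 105,882 × g
105,882 = 1.118 × 10⁻⁵ × 28 × N²
N² = 105,882 / (31.304 × 10⁻⁵) = 338,237,925
N ≈ √338,237,925 ≈ 18,391.2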